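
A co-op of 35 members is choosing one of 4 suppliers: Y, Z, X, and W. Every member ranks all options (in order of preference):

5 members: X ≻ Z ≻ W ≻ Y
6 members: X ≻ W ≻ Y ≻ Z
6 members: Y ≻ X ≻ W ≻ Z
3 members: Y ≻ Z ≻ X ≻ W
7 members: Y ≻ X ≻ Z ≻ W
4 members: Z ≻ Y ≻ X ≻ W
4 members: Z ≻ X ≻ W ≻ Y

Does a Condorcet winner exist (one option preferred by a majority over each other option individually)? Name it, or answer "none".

Y vs Z: 22–13 for Y.
Y vs X: 20–15 for Y.
Y vs W: 20–15 for Y.
Y beats every other option head-to-head.

Y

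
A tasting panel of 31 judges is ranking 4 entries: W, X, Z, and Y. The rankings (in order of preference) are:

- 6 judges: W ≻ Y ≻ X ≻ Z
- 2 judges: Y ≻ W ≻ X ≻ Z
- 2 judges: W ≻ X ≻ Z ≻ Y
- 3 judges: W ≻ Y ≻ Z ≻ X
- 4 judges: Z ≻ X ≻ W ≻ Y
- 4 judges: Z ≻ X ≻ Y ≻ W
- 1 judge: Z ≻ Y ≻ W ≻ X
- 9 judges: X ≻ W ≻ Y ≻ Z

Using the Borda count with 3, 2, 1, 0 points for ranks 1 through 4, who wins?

W: 6·3 + 2·2 + 2·3 + 3·3 + 4·1 + 4·0 + 1·1 + 9·2 = 60
X: 6·1 + 2·1 + 2·2 + 3·0 + 4·2 + 4·2 + 1·0 + 9·3 = 55
Z: 6·0 + 2·0 + 2·1 + 3·1 + 4·3 + 4·3 + 1·3 + 9·0 = 32
Y: 6·2 + 2·3 + 2·0 + 3·2 + 4·0 + 4·1 + 1·2 + 9·1 = 39
W has the highest Borda score (60).

W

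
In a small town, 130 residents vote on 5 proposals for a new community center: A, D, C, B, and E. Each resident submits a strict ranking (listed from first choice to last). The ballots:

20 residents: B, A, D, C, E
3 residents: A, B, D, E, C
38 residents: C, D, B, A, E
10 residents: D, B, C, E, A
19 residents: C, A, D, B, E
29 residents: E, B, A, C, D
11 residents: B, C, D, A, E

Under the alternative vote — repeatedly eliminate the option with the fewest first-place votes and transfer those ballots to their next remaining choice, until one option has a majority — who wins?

B

Round 1: A 3, D 10, C 57, B 31, E 29. Eliminate A.
Round 2: D 10, C 57, B 34, E 29. Eliminate D.
Round 3: C 57, B 44, E 29. Eliminate E.
Round 4: C 57, B 73. B has a majority.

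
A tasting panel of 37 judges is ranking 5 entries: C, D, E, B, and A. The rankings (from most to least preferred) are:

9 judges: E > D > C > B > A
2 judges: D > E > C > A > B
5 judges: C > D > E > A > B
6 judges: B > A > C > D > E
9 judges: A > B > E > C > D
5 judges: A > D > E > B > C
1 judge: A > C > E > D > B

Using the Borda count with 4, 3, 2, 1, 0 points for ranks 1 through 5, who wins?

A

C: 9·2 + 2·2 + 5·4 + 6·2 + 9·1 + 5·0 + 1·3 = 66
D: 9·3 + 2·4 + 5·3 + 6·1 + 9·0 + 5·3 + 1·1 = 72
E: 9·4 + 2·3 + 5·2 + 6·0 + 9·2 + 5·2 + 1·2 = 82
B: 9·1 + 2·0 + 5·0 + 6·4 + 9·3 + 5·1 + 1·0 = 65
A: 9·0 + 2·1 + 5·1 + 6·3 + 9·4 + 5·4 + 1·4 = 85
A has the highest Borda score (85).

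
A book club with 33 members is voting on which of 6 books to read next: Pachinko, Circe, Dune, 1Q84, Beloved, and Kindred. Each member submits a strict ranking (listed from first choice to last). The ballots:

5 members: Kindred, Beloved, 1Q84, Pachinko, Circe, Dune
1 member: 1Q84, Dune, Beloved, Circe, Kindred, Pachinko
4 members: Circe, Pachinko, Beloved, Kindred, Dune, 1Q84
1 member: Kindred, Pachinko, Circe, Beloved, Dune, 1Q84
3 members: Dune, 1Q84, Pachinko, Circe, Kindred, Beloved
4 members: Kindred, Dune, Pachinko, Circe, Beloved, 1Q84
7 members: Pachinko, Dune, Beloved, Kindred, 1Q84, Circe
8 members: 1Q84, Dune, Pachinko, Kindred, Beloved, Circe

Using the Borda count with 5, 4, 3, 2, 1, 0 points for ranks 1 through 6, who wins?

Pachinko: 5·2 + 1·0 + 4·4 + 1·4 + 3·3 + 4·3 + 7·5 + 8·3 = 110
Circe: 5·1 + 1·2 + 4·5 + 1·3 + 3·2 + 4·2 + 7·0 + 8·0 = 44
Dune: 5·0 + 1·4 + 4·1 + 1·1 + 3·5 + 4·4 + 7·4 + 8·4 = 100
1Q84: 5·3 + 1·5 + 4·0 + 1·0 + 3·4 + 4·0 + 7·1 + 8·5 = 79
Beloved: 5·4 + 1·3 + 4·3 + 1·2 + 3·0 + 4·1 + 7·3 + 8·1 = 70
Kindred: 5·5 + 1·1 + 4·2 + 1·5 + 3·1 + 4·5 + 7·2 + 8·2 = 92
Pachinko has the highest Borda score (110).

Pachinko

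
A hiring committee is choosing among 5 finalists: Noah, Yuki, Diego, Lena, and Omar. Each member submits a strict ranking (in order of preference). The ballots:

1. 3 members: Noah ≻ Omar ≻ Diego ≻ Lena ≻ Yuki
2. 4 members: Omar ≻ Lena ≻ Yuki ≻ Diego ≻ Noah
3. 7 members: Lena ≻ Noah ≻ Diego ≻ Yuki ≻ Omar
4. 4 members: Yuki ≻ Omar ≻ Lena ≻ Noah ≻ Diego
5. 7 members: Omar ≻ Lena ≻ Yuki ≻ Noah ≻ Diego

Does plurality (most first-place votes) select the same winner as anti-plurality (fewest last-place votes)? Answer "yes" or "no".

no

Plurality — first-place votes: Noah 3, Yuki 4, Diego 0, Lena 7, Omar 11. Winner: Omar.
Anti-plurality — last-place votes: Noah 4, Yuki 3, Diego 11, Lena 0, Omar 7. Winner: Lena.
The two methods disagree.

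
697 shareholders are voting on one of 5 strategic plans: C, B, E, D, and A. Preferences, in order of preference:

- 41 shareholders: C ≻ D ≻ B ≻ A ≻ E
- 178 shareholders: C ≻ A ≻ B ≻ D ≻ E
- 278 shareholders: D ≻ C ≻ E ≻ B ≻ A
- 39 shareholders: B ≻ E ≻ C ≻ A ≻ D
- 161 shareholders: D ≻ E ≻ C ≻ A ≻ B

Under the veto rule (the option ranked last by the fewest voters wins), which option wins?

Last-place votes: C 0, B 161, E 219, D 39, A 278.
C is ranked last by the fewest voters, so C wins.

C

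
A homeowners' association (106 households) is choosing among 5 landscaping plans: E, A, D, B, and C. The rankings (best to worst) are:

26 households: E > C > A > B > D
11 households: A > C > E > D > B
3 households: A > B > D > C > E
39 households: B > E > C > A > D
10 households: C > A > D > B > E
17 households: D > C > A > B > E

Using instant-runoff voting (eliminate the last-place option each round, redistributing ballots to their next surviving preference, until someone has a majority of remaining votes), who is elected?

Round 1: E 26, A 14, D 17, B 39, C 10. Eliminate C.
Round 2: E 26, A 24, D 17, B 39. Eliminate D.
Round 3: E 26, A 41, B 39. Eliminate E.
Round 4: A 67, B 39. A has a majority.

A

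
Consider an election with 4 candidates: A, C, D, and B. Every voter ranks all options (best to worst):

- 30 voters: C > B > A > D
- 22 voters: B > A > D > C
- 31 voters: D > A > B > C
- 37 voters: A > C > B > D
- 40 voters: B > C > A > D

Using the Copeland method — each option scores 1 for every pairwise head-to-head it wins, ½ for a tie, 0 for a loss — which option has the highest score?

B

A: beats C and D; loses to B → score 2.
C: beats D; loses to A and B → score 1.
D: loses to A, C, and B → score 0.
B: beats A, C, and D → score 3.
B has the best pairwise record.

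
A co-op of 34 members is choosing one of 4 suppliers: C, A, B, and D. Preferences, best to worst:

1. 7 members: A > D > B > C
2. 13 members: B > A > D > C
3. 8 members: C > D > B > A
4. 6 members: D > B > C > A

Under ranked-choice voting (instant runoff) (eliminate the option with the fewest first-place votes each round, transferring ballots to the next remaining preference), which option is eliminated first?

Round 1: C 8, A 7, B 13, D 6. Eliminate D.

D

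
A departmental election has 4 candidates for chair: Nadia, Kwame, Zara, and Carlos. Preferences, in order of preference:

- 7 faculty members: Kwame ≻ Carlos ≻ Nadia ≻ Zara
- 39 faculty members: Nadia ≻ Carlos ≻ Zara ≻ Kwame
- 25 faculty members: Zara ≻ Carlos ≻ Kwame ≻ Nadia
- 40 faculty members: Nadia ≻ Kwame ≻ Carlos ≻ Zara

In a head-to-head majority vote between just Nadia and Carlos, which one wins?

Nadia

Voters preferring Nadia to Carlos: 79; preferring Carlos to Nadia: 32.
Nadia wins the head-to-head.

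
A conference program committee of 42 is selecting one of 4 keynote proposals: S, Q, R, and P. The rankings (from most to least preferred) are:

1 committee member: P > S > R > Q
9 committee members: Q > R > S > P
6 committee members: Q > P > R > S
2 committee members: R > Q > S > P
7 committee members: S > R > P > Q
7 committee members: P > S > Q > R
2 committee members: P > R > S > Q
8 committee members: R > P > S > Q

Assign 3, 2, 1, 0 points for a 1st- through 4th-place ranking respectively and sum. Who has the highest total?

S: 1·2 + 9·1 + 6·0 + 2·1 + 7·3 + 7·2 + 2·1 + 8·1 = 58
Q: 1·0 + 9·3 + 6·3 + 2·2 + 7·0 + 7·1 + 2·0 + 8·0 = 56
R: 1·1 + 9·2 + 6·1 + 2·3 + 7·2 + 7·0 + 2·2 + 8·3 = 73
P: 1·3 + 9·0 + 6·2 + 2·0 + 7·1 + 7·3 + 2·3 + 8·2 = 65
R has the highest Borda score (73).

R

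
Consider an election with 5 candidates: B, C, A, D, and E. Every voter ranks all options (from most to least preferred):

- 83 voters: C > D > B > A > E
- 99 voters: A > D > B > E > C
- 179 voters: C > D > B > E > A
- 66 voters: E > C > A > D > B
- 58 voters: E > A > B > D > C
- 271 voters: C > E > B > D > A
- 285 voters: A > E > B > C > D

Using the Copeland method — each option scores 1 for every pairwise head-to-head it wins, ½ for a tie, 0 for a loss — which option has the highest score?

B: beats A and D; loses to C and E → score 2.
C: beats B, A, D, and E → score 4.
A: loses to B, C, D, and E → score 0.
D: beats A; loses to B, C, and E → score 1.
E: beats B, A, and D; loses to C → score 3.
C has the best pairwise record.

C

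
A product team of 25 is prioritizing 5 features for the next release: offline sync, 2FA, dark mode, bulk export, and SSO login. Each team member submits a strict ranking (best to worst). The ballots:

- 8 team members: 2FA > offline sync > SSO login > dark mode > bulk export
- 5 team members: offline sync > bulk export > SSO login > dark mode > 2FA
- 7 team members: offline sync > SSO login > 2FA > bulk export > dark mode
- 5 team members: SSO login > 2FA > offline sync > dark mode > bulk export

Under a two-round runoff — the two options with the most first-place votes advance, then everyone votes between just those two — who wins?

2FA

Round 1 first-place votes: offline sync 12, 2FA 8, dark mode 0, bulk export 0, SSO login 5.
offline sync and 2FA advance.
Runoff: offline sync is preferred to 2FA by 12 voters; 2FA by 13.
2FA wins the runoff.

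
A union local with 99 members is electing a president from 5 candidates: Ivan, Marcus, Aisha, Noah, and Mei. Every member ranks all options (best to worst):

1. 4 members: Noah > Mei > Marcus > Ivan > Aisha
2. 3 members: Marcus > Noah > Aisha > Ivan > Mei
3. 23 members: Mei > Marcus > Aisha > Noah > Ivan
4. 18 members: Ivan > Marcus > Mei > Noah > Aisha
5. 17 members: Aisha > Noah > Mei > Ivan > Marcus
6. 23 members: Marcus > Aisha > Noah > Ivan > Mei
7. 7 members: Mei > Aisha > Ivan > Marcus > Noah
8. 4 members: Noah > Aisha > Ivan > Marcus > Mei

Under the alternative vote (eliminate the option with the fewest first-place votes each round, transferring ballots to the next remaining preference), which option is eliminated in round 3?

Round 1: Ivan 18, Marcus 26, Aisha 17, Noah 8, Mei 30. Eliminate Noah.
Round 2: Ivan 18, Marcus 26, Aisha 21, Mei 34. Eliminate Ivan.
Round 3: Marcus 44, Aisha 21, Mei 34. Eliminate Aisha.

Aisha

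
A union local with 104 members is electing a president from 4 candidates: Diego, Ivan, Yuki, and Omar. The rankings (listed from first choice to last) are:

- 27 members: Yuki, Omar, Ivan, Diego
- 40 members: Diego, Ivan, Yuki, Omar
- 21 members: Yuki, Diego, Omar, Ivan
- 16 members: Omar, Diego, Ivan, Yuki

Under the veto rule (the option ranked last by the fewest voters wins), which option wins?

Last-place votes: Diego 27, Ivan 21, Yuki 16, Omar 40.
Yuki is ranked last by the fewest voters, so Yuki wins.

Yuki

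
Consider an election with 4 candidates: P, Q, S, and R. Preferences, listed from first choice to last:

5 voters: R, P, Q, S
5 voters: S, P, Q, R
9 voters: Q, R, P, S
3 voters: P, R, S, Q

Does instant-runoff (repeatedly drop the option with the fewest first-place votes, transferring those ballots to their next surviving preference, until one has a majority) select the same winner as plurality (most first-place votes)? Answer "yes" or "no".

Instant-runoff — R1 P 3, Q 9, S 5, R 5 (P out); R2 Q 9, S 5, R 8 (S out); R3 Q 14, R 8 (Q winner). Winner: Q.
Plurality — first-place votes: P 3, Q 9, S 5, R 5. Winner: Q.
The two methods agree.

yes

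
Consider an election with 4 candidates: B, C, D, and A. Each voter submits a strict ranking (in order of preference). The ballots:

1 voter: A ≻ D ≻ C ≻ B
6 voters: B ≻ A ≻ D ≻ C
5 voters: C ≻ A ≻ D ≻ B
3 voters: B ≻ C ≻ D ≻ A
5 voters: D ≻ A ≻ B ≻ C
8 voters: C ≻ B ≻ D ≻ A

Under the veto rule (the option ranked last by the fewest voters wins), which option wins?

D

Last-place votes: B 6, C 11, D 0, A 11.
D is ranked last by the fewest voters, so D wins.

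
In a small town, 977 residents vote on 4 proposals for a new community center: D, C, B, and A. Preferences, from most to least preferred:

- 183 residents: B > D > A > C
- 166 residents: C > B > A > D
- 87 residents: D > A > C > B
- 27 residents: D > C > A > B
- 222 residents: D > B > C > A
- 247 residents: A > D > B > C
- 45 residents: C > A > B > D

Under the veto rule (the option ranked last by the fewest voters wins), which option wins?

B

Last-place votes: D 211, C 430, B 114, A 222.
B is ranked last by the fewest voters, so B wins.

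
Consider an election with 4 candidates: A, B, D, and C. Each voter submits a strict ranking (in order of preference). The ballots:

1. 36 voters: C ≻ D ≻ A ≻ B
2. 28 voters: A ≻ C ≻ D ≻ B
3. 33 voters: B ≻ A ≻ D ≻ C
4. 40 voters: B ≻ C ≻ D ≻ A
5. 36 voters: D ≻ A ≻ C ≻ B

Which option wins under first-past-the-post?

B

First-place votes: A 28, B 73, D 36, C 36.
B has the most first-place votes.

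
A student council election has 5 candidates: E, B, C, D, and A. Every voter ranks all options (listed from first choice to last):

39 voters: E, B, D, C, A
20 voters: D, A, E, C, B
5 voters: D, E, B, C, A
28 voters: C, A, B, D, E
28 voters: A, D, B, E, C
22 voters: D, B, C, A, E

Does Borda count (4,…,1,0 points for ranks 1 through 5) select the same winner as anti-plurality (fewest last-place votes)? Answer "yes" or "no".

Borda — scores: E 239, B 305, C 220, D 378, A 278. Winner: D.
Anti-plurality — last-place votes: E 50, B 20, C 28, D 0, A 44. Winner: D.
The two methods agree.

yes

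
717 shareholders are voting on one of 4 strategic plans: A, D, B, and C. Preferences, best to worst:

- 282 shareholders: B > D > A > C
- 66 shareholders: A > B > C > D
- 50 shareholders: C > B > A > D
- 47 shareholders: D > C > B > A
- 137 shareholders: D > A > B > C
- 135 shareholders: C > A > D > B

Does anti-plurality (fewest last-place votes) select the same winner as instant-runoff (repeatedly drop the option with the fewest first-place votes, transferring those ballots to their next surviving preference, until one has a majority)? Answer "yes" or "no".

no

Anti-plurality — last-place votes: A 47, D 116, B 135, C 419. Winner: A.
Instant-runoff — R1 A 66, D 184, B 282, C 185 (A out); R2 D 184, B 348, C 185 (D out); R3 B 485, C 232 (B winner). Winner: B.
The two methods disagree.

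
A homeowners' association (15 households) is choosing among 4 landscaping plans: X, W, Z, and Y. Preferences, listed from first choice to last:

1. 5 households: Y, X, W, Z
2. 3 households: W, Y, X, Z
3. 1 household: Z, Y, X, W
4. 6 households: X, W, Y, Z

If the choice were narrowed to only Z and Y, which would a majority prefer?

Voters preferring Z to Y: 1; preferring Y to Z: 14.
Y wins the head-to-head.

Y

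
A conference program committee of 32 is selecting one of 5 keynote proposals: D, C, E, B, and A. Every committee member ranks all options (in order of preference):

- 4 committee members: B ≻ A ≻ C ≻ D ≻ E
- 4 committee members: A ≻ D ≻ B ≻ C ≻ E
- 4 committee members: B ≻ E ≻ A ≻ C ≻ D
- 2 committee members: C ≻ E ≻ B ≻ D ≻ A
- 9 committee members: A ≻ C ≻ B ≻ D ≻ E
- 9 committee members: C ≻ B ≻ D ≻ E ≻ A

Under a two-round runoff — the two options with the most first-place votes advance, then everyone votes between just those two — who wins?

A

Round 1 first-place votes: D 0, C 11, E 0, B 8, A 13.
A and C advance.
Runoff: A is preferred to C by 21 voters; C by 11.
A wins the runoff.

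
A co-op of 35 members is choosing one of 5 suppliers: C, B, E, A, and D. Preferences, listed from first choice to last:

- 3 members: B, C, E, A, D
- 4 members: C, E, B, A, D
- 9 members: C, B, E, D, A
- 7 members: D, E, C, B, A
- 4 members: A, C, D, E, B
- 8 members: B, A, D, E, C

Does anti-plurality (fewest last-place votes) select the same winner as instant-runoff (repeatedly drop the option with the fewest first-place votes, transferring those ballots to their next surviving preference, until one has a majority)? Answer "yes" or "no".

Anti-plurality — last-place votes: C 8, B 4, E 0, A 16, D 7. Winner: E.
Instant-runoff — R1 C 13, B 11, E 0, A 4, D 7 (E out); R2 C 13, B 11, A 4, D 7 (A out); R3 C 17, B 11, D 7 (D out); R4 C 24, B 11 (C winner). Winner: C.
The two methods disagree.

no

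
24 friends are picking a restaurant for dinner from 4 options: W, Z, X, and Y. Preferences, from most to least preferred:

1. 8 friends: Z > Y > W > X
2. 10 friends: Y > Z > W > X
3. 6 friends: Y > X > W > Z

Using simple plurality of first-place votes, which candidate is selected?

Y

First-place votes: W 0, Z 8, X 0, Y 16.
Y has the most first-place votes.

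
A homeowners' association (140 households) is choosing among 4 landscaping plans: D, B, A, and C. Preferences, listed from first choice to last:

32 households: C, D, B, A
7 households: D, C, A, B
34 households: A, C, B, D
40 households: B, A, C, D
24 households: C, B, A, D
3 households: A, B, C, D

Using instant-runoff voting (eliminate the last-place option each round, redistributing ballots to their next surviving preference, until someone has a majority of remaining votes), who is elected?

Round 1: D 7, B 40, A 37, C 56. Eliminate D.
Round 2: B 40, A 37, C 63. Eliminate A.
Round 3: B 43, C 97. C has a majority.

C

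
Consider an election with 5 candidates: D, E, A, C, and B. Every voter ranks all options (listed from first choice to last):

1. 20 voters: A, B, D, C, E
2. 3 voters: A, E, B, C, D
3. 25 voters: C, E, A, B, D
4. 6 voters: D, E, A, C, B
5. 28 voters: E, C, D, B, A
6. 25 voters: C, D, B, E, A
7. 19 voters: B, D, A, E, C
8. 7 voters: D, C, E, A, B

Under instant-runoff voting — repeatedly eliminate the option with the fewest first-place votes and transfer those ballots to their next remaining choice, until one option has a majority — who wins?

Round 1: D 13, E 28, A 23, C 50, B 19. Eliminate D.
Round 2: E 34, A 23, C 57, B 19. Eliminate B.
Round 3: E 34, A 42, C 57. Eliminate E.
Round 4: A 48, C 85. C has a majority.

C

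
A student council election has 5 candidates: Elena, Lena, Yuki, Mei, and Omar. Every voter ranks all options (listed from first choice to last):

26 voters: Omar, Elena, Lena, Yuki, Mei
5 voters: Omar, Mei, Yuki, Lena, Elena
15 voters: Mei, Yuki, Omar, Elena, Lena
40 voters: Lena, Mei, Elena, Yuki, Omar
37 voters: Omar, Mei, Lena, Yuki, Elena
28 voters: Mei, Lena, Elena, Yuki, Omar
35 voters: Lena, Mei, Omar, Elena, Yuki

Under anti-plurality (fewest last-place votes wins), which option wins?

Lena

Last-place votes: Elena 42, Lena 15, Yuki 35, Mei 26, Omar 68.
Lena is ranked last by the fewest voters, so Lena wins.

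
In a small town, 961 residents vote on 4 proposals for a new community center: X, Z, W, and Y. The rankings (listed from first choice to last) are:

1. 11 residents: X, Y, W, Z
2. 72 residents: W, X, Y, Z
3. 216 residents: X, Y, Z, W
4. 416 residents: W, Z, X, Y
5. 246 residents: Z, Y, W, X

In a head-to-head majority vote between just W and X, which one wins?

W

Voters preferring W to X: 734; preferring X to W: 227.
W wins the head-to-head.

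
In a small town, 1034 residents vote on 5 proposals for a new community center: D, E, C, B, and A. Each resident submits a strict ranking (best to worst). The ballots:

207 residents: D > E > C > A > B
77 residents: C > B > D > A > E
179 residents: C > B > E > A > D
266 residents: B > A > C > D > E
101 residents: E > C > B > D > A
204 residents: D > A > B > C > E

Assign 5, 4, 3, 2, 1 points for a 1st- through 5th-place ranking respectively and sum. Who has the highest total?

D: 207·5 + 77·3 + 179·1 + 266·2 + 101·2 + 204·5 = 3199
E: 207·4 + 77·1 + 179·3 + 266·1 + 101·5 + 204·1 = 2417
C: 207·3 + 77·5 + 179·5 + 266·3 + 101·4 + 204·2 = 3511
B: 207·1 + 77·4 + 179·4 + 266·5 + 101·3 + 204·3 = 3476
A: 207·2 + 77·2 + 179·2 + 266·4 + 101·1 + 204·4 = 2907
C has the highest Borda score (3511).

C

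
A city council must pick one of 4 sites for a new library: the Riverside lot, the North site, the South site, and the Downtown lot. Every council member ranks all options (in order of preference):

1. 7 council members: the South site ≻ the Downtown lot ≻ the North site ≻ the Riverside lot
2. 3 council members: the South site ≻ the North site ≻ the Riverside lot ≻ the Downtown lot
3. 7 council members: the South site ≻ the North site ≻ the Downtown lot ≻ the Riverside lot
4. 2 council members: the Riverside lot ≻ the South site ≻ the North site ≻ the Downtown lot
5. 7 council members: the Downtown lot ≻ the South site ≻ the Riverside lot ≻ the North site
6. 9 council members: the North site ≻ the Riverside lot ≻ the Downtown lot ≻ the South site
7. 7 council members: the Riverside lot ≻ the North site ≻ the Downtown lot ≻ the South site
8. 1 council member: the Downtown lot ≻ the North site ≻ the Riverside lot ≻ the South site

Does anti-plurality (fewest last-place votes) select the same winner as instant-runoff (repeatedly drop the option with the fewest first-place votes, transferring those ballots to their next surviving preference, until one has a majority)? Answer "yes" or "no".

no

Anti-plurality — last-place votes: the Riverside lot 14, the North site 7, the South site 17, the Downtown lot 5. Winner: the Downtown lot.
Instant-runoff — R1 the Riverside lot 9, the North site 9, the South site 17, the Downtown lot 8 (the Downtown lot out); R2 the Riverside lot 9, the North site 10, the South site 24 (the South site winner). Winner: the South site.
The two methods disagree.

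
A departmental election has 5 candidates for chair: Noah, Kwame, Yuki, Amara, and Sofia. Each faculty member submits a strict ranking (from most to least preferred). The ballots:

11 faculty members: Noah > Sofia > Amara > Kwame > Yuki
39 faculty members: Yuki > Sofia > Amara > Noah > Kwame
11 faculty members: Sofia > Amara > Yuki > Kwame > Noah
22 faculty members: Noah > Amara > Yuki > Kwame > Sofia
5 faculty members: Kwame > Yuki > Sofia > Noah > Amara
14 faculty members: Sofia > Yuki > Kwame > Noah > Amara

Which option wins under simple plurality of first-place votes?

Yuki

First-place votes: Noah 33, Kwame 5, Yuki 39, Amara 0, Sofia 25.
Yuki has the most first-place votes.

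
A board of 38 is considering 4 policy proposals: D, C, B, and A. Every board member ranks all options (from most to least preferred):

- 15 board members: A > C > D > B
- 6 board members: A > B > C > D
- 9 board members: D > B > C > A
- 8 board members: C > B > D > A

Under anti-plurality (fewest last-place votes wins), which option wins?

C

Last-place votes: D 6, C 0, B 15, A 17.
C is ranked last by the fewest voters, so C wins.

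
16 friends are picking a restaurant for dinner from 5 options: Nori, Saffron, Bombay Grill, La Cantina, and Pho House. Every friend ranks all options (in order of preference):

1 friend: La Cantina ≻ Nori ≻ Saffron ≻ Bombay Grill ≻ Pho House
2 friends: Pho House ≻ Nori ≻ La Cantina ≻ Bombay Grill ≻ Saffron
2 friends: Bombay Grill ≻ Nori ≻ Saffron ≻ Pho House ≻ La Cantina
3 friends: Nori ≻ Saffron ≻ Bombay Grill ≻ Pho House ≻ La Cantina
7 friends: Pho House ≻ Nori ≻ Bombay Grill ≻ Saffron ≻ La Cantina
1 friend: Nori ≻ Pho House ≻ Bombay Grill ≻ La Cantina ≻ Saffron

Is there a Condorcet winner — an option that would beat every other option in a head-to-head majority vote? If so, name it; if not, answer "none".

Pho House vs Nori: 9–7 for Pho House.
Pho House vs Saffron: 10–6 for Pho House.
Pho House vs Bombay Grill: 10–6 for Pho House.
Pho House vs La Cantina: 15–1 for Pho House.
Pho House beats every other option head-to-head.

Pho House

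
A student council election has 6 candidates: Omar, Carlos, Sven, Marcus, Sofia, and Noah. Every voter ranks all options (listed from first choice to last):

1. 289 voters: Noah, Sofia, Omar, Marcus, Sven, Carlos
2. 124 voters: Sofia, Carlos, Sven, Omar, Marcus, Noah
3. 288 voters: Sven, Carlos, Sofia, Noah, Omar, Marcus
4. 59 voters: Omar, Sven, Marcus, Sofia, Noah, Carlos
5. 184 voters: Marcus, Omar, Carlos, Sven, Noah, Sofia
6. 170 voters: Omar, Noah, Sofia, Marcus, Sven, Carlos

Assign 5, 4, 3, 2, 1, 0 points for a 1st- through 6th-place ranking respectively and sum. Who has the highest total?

Omar

Omar: 289·3 + 124·2 + 288·1 + 59·5 + 184·4 + 170·5 = 3284
Carlos: 289·0 + 124·4 + 288·4 + 59·0 + 184·3 + 170·0 = 2200
Sven: 289·1 + 124·3 + 288·5 + 59·4 + 184·2 + 170·1 = 2875
Marcus: 289·2 + 124·1 + 288·0 + 59·3 + 184·5 + 170·2 = 2139
Sofia: 289·4 + 124·5 + 288·3 + 59·2 + 184·0 + 170·3 = 3268
Noah: 289·5 + 124·0 + 288·2 + 59·1 + 184·1 + 170·4 = 2944
Omar has the highest Borda score (3284).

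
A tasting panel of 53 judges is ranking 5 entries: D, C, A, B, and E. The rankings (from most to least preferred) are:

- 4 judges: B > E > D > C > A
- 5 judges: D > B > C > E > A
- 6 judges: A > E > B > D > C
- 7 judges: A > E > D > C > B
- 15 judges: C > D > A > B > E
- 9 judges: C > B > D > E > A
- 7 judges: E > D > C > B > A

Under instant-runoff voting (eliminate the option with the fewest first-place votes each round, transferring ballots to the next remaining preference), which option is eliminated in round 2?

Round 1: D 5, C 24, A 13, B 4, E 7. Eliminate B.
Round 2: D 5, C 24, A 13, E 11. Eliminate D.

D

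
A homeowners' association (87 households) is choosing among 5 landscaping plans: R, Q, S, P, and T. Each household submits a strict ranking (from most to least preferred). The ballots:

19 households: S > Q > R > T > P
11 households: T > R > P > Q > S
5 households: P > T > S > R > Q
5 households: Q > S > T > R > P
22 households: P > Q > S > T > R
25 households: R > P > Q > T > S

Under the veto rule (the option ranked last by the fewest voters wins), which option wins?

T

Last-place votes: R 22, Q 5, S 36, P 24, T 0.
T is ranked last by the fewest voters, so T wins.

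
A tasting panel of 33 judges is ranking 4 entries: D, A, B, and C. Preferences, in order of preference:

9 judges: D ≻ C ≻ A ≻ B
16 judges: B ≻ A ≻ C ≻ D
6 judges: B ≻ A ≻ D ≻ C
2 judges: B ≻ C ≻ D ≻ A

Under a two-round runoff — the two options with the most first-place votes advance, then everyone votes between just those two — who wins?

B

Round 1 first-place votes: D 9, A 0, B 24, C 0.
B and D advance.
Runoff: B is preferred to D by 24 voters; D by 9.
B wins the runoff.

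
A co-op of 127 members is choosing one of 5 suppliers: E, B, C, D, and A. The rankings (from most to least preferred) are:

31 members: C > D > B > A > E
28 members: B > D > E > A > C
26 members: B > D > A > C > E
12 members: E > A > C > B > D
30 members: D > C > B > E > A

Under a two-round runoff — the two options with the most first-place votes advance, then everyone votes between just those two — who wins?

Round 1 first-place votes: E 12, B 54, C 31, D 30, A 0.
B and C advance.
Runoff: B is preferred to C by 54 voters; C by 73.
C wins the runoff.

C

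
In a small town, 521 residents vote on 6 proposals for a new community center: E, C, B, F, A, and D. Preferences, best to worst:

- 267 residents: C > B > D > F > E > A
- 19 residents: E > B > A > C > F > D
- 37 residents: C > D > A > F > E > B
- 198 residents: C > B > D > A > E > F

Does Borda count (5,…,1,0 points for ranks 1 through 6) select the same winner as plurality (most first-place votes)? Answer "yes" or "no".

Borda — scores: E 597, C 2548, B 1936, F 627, A 564, D 1543. Winner: C.
Plurality — first-place votes: E 19, C 502, B 0, F 0, A 0, D 0. Winner: C.
The two methods agree.

yes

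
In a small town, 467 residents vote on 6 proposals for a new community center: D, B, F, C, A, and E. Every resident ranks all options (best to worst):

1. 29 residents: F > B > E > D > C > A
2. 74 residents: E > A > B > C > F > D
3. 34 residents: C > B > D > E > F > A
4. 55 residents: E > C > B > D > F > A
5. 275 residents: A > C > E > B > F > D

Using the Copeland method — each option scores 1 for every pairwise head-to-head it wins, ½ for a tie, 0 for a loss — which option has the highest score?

D: loses to B, F, C, A, and E → score 0.
B: beats D and F; loses to C, A, and E → score 2.
F: beats D; loses to B, C, A, and E → score 1.
C: beats D, B, F, and E; loses to A → score 4.
A: beats D, B, F, C, and E → score 5.
E: beats D, B, and F; loses to C and A → score 3.
A has the best pairwise record.

A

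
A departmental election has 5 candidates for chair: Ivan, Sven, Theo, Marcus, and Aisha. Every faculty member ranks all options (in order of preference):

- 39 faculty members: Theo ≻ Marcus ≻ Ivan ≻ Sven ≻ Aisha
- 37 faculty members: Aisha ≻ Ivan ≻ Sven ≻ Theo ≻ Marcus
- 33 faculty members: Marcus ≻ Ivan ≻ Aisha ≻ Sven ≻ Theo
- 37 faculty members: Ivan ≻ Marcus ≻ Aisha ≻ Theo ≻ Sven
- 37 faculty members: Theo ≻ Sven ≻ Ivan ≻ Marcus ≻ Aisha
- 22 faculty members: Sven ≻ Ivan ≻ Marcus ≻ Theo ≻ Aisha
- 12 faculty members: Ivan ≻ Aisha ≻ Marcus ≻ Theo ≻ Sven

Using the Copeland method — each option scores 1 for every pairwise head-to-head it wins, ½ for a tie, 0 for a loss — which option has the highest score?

Ivan: beats Sven, Theo, Marcus, and Aisha → score 4.
Sven: loses to Ivan, Theo, Marcus, and Aisha → score 0.
Theo: beats Sven and Marcus; loses to Ivan and Aisha → score 2.
Marcus: beats Sven and Aisha; loses to Ivan and Theo → score 2.
Aisha: beats Sven and Theo; loses to Ivan and Marcus → score 2.
Ivan has the best pairwise record.

Ivan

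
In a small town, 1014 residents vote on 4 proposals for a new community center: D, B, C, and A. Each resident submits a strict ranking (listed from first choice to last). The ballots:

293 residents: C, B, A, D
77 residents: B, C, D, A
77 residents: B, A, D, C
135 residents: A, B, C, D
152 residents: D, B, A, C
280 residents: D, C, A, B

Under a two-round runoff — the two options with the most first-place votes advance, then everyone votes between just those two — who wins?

Round 1 first-place votes: D 432, B 154, C 293, A 135.
D and C advance.
Runoff: D is preferred to C by 509 voters; C by 505.
D wins the runoff.

D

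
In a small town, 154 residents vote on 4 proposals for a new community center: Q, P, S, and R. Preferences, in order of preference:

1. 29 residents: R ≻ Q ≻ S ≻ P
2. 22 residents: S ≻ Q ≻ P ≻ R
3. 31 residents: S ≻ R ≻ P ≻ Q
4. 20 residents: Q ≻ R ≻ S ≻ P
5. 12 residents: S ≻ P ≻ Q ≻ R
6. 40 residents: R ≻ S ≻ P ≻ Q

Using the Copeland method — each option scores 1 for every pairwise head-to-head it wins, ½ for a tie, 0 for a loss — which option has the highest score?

Q: loses to P, S, and R → score 0.
P: beats Q; loses to S and R → score 1.
S: beats Q and P; loses to R → score 2.
R: beats Q, P, and S → score 3.
R has the best pairwise record.

R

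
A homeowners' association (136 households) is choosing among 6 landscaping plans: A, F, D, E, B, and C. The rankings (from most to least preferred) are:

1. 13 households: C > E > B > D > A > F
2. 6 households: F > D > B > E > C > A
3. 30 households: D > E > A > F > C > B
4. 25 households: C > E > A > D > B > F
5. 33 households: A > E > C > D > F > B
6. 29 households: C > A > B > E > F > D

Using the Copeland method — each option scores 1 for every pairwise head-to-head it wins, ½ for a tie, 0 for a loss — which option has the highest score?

A: beats F, D, and B; loses to E and C → score 3.
F: beats B; loses to A, D, E, and C → score 1.
D: beats F and B; loses to A, E, and C → score 2.
E: beats A, F, D, B, and C → score 5.
B: loses to A, F, D, E, and C → score 0.
C: beats A, F, D, and B; loses to E → score 4.
E has the best pairwise record.

E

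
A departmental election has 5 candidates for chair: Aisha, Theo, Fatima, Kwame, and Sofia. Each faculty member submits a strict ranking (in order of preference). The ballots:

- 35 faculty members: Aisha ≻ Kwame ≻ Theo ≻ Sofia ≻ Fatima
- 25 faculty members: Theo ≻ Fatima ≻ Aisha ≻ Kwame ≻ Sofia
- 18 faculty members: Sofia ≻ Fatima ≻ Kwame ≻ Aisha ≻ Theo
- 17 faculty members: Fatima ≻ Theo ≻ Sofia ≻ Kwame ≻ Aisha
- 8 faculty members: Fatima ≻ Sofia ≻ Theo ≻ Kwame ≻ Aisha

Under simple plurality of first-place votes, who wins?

Aisha

First-place votes: Aisha 35, Theo 25, Fatima 25, Kwame 0, Sofia 18.
Aisha has the most first-place votes.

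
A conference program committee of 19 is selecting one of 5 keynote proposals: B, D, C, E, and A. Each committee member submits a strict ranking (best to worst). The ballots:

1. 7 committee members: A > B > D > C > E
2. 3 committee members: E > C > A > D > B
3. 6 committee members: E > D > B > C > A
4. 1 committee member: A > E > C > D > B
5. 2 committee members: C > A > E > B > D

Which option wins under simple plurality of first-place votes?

First-place votes: B 0, D 0, C 2, E 9, A 8.
E has the most first-place votes.

E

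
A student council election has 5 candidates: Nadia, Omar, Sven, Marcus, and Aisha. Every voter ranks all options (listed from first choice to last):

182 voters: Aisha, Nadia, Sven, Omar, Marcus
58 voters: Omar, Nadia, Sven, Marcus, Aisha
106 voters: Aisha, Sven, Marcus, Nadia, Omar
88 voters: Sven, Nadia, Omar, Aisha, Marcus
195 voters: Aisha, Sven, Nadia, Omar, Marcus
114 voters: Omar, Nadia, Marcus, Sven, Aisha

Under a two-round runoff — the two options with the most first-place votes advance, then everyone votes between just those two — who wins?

Aisha

Round 1 first-place votes: Nadia 0, Omar 172, Sven 88, Marcus 0, Aisha 483.
Aisha and Omar advance.
Runoff: Aisha is preferred to Omar by 483 voters; Omar by 260.
Aisha wins the runoff.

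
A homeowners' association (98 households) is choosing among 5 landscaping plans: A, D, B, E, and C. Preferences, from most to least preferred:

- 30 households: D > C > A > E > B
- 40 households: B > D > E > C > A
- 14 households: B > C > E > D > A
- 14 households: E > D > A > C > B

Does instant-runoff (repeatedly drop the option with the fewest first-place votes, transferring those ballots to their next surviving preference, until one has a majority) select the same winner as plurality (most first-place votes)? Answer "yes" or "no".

Instant-runoff — R1 A 0, D 30, B 54, E 14, C 0 (B winner). Winner: B.
Plurality — first-place votes: A 0, D 30, B 54, E 14, C 0. Winner: B.
The two methods agree.

yes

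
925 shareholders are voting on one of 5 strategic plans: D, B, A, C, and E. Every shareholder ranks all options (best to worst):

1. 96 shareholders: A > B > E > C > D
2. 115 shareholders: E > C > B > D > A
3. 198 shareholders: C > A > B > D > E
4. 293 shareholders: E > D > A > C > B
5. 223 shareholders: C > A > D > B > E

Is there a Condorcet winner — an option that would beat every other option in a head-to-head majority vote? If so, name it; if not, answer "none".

Checking pairwise contests:
A beats D 517–408.
D beats B 516–409.
C beats A 536–389.
E beats C 504–421.
B beats E 517–408.
Every option loses at least one head-to-head, so there is no Condorcet winner.

none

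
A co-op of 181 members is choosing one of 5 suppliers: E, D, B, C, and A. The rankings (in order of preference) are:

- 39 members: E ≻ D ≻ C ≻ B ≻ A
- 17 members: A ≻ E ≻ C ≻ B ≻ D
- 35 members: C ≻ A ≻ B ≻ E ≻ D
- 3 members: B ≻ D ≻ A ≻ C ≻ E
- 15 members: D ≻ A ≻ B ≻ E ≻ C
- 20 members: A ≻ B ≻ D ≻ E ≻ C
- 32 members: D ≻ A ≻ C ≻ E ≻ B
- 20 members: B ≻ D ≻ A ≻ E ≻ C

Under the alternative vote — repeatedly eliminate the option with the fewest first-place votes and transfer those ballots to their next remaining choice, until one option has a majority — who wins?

Round 1: E 39, D 47, B 23, C 35, A 37. Eliminate B.
Round 2: E 39, D 70, C 35, A 37. Eliminate C.
Round 3: E 39, D 70, A 72. Eliminate E.
Round 4: D 109, A 72. D has a majority.

D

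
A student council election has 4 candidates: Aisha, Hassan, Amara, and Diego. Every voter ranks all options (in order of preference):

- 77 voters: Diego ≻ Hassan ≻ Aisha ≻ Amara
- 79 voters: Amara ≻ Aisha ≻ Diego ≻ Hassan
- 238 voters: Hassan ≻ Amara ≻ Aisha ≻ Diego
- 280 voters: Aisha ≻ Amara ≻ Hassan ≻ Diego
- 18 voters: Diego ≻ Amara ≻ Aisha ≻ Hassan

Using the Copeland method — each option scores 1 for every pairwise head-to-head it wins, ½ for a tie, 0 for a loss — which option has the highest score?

Aisha: beats Hassan, Amara, and Diego → score 3.
Hassan: beats Diego; loses to Aisha and Amara → score 1.
Amara: beats Hassan and Diego; loses to Aisha → score 2.
Diego: loses to Aisha, Hassan, and Amara → score 0.
Aisha has the best pairwise record.

Aisha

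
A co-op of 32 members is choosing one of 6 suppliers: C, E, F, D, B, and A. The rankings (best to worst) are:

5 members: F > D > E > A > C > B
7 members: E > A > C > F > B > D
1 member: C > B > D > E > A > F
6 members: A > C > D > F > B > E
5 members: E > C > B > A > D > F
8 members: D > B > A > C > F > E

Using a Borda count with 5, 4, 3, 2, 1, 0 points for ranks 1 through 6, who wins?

C: 5·1 + 7·3 + 1·5 + 6·4 + 5·4 + 8·2 = 91
E: 5·3 + 7·5 + 1·2 + 6·0 + 5·5 + 8·0 = 77
F: 5·5 + 7·2 + 1·0 + 6·2 + 5·0 + 8·1 = 59
D: 5·4 + 7·0 + 1·3 + 6·3 + 5·1 + 8·5 = 86
B: 5·0 + 7·1 + 1·4 + 6·1 + 5·3 + 8·4 = 64
A: 5·2 + 7·4 + 1·1 + 6·5 + 5·2 + 8·3 = 103
A has the highest Borda score (103).

A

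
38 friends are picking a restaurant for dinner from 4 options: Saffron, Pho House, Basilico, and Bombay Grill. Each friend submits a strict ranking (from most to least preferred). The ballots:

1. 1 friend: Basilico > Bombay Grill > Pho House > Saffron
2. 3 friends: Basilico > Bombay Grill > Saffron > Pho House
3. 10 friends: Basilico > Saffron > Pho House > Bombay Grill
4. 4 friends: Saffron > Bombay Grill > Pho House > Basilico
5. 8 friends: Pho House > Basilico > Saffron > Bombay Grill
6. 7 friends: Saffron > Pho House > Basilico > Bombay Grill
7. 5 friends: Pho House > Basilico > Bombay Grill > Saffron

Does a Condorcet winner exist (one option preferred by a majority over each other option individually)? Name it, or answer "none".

none

Checking pairwise contests:
Basilico beats Saffron 27–11.
Saffron beats Pho House 24–14.
Pho House beats Basilico 24–14.
Saffron beats Bombay Grill 29–9.
Every option loses at least one head-to-head, so there is no Condorcet winner.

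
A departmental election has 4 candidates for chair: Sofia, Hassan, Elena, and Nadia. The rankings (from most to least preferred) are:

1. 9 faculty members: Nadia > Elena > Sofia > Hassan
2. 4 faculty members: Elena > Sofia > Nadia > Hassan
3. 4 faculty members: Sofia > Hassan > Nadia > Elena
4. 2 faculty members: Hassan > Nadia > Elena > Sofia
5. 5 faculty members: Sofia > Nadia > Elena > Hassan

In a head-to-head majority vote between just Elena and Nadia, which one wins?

Voters preferring Elena to Nadia: 4; preferring Nadia to Elena: 20.
Nadia wins the head-to-head.

Nadia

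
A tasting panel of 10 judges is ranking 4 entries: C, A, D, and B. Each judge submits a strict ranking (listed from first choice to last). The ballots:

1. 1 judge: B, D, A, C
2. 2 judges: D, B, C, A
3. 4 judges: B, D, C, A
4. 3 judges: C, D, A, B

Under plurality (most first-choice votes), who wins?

First-place votes: C 3, A 0, D 2, B 5.
B has the most first-place votes.

B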